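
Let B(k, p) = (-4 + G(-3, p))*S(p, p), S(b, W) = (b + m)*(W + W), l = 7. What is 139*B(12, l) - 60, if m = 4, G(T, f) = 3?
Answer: -21466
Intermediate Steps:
S(b, W) = 2*W*(4 + b) (S(b, W) = (b + 4)*(W + W) = (4 + b)*(2*W) = 2*W*(4 + b))
B(k, p) = -2*p*(4 + p) (B(k, p) = (-4 + 3)*(2*p*(4 + p)) = -2*p*(4 + p))
139*B(12, l) - 60 = 139*(-2*7*(4 + 7)) - 60 = 139*(-2*7*11) - 60 = 139*(-154) - 60 = -21406 - 60 = -21466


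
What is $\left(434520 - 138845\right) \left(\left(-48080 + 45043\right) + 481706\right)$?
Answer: $141530456575$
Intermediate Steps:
$\left(434520 - 138845\right) \left(\left(-48080 + 45043\right) + 481706\right) = 295675 \left(-3037 + 481706\right) = 295675 \cdot 478669 = 141530456575$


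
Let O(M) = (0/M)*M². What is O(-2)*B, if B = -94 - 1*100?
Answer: 0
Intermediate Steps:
O(M) = 0 (O(M) = 0*M² = 0)
B = -194 (B = -94 - 100 = -194)
O(-2)*B = 0*(-194) = 0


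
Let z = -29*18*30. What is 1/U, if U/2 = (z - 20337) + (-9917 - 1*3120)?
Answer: -1/98068 ≈ -1.0197e-5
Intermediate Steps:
z = -15660 (z = -522*30 = -15660)
U = -98068 (U = 2*((-15660 - 20337) + (-9917 - 1*3120)) = 2*(-35997 + (-9917 - 3120)) = 2*(-35997 - 13037) = 2*(-49034) = -98068)
1/U = 1/(-98068) = -1/98068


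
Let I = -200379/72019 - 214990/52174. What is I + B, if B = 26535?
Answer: 49839918422977/1878759653 ≈ 26528.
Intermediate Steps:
I = -12968969378/1878759653 (I = -200379*1/72019 - 214990*1/52174 = -200379/72019 - 107495/26087 = -12968969378/1878759653 ≈ -6.9029)
I + B = -12968969378/1878759653 + 26535 = 49839918422977/1878759653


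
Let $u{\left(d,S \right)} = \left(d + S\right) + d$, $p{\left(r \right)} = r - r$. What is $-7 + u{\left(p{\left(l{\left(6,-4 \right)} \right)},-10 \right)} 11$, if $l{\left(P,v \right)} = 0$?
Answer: $-117$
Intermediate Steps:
$p{\left(r \right)} = 0$
$u{\left(d,S \right)} = S + 2 d$ ($u{\left(d,S \right)} = \left(S + d\right) + d = S + 2 d$)
$-7 + u{\left(p{\left(l{\left(6,-4 \right)} \right)},-10 \right)} 11 = -7 + \left(-10 + 2 \cdot 0\right) 11 = -7 + \left(-10 + 0\right) 11 = -7 - 110 = -117$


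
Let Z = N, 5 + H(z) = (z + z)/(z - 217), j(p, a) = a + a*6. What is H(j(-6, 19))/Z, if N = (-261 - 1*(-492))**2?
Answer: -1/6534 ≈ -0.00015305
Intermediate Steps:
j(p, a) = 7*a (j(p, a) = a + 6*a = 7*a)
H(z) = -5 + 2*z/(-217 + z) (H(z) = -5 + (z + z)/(z - 217) = -5 + (2*z)/(-217 + z) = -5 + 2*z/(-217 + z))
N = 53361 (N = (-261 + 492)**2 = 231**2 = 53361)
Z = 53361
H(j(-6, 19))/Z = ((1085 - 21*19)/(-217 + 7*19))/53361 = ((1085 - 3*133)/(-217 + 133))*(1/53361) = ((1085 - 399)/(-84))*(1/53361) = -1/84*686*(1/53361) = -49/6*1/53361 = -1/6534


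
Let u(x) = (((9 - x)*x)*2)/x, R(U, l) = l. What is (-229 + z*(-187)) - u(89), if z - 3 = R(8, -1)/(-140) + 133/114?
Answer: -356791/420 ≈ -849.50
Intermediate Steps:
z = 1753/420 (z = 3 + (-1/(-140) + 133/114) = 3 + (-1*(-1/140) + 133*(1/114)) = 3 + (1/140 + 7/6) = 3 + 493/420 = 1753/420 ≈ 4.1738)
u(x) = 18 - 2*x (u(x) = ((x*(9 - x))*2)/x = (2*x*(9 - x))/x = 18 - 2*x)
(-229 + z*(-187)) - u(89) = (-229 + (1753/420)*(-187)) - (18 - 2*89) = (-229 - 327811/420) - (18 - 178) = -423991/420 - 1*(-160) = -423991/420 + 160 = -356791/420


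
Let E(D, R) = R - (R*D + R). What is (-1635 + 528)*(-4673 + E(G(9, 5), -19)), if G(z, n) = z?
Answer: 4983714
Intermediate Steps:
E(D, R) = -D*R (E(D, R) = R - (D*R + R) = R - (R + D*R) = R + (-R - D*R) = -D*R)
(-1635 + 528)*(-4673 + E(G(9, 5), -19)) = (-1635 + 528)*(-4673 - 1*9*(-19)) = -1107*(-4673 + 171) = -1107*(-4502) = 4983714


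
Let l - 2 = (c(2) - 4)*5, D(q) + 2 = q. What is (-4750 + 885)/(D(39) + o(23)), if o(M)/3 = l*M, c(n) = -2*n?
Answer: 773/517 ≈ 1.4952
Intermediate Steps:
D(q) = -2 + q
l = -38 (l = 2 + (-2*2 - 4)*5 = 2 + (-4 - 4)*5 = 2 - 8*5 = 2 - 40 = -38)
o(M) = -114*M (o(M) = 3*(-38*M) = -114*M)
(-4750 + 885)/(D(39) + o(23)) = (-4750 + 885)/((-2 + 39) - 114*23) = -3865/(37 - 2622) = -3865/(-2585) = -3865*(-1/2585) = 773/517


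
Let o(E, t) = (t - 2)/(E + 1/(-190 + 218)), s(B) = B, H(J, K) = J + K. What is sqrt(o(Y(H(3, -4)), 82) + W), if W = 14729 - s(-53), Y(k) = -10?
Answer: sqrt(127780078)/93 ≈ 121.55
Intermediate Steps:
o(E, t) = (-2 + t)/(1/28 + E) (o(E, t) = (-2 + t)/(E + 1/28) = (-2 + t)/(1/28 + E))
W = 14782 (W = 14729 - 1*(-53) = 14729 + 53 = 14782)
sqrt(o(Y(H(3, -4)), 82) + W) = sqrt(28*(-2 + 82)/(1 + 28*(-10)) + 14782) = sqrt(28*80/(1 - 280) + 14782) = sqrt(28*80/(-279) + 14782) = sqrt(28*(-1/279)*80 + 14782) = sqrt(-2240/279 + 14782) = sqrt(4121938/279) = sqrt(127780078)/93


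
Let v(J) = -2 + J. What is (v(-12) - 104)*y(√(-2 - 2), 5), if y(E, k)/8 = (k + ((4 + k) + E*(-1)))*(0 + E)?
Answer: 3776*I*(-7 + I) ≈ -3776.0 - 26432.0*I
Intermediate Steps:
y(E, k) = 8*E*(4 - E + 2*k) (y(E, k) = 8*((k + ((4 + k) + E*(-1)))*(0 + E)) = 8*((k + ((4 + k) - E))*E) = 8*((k + (4 + k - E))*E) = 8*((4 - E + 2*k)*E) = 8*(E*(4 - E + 2*k)) = 8*E*(4 - E + 2*k))
(v(-12) - 104)*y(√(-2 - 2), 5) = ((-2 - 12) - 104)*(8*√(-2 - 2)*(4 - √(-2 - 2) + 2*5)) = (-14 - 104)*(8*√(-4)*(4 - √(-4) + 10)) = -944*2*I*(4 - 2*I + 10) = -944*2*I*(14 - 2*I) = -1888*I*(14 - 2*I)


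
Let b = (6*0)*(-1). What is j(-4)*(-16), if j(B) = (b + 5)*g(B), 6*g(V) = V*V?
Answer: -640/3 ≈ -213.33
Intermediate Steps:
g(V) = V²/6 (g(V) = (V*V)/6 = V²/6)
b = 0 (b = 0*(-1) = 0)
j(B) = 5*B²/6 (j(B) = (0 + 5)*(B²/6) = 5*(B²/6) = 5*B²/6)
j(-4)*(-16) = ((⅚)*(-4)²)*(-16) = ((⅚)*16)*(-16) = (40/3)*(-16) = -640/3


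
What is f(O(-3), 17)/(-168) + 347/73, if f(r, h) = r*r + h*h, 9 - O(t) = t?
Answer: 26687/12264 ≈ 2.1760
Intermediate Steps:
O(t) = 9 - t
f(r, h) = h² + r² (f(r, h) = r² + h² = h² + r²)
f(O(-3), 17)/(-168) + 347/73 = (17² + (9 - 1*(-3))²)/(-168) + 347/73 = (289 + (9 + 3)²)*(-1/168) + 347*(1/73) = (289 + 12²)*(-1/168) + 347/73 = (289 + 144)*(-1/168) + 347/73 = 433*(-1/168) + 347/73 = -433/168 + 347/73 = 26687/12264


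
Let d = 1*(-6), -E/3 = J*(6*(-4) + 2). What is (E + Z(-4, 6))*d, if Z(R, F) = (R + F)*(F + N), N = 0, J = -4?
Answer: 1512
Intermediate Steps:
Z(R, F) = F*(F + R) (Z(R, F) = (R + F)*(F + 0) = (F + R)*F = F*(F + R))
E = -264 (E = -(-12)*(6*(-4) + 2) = -(-12)*(-24 + 2) = -(-12)*(-22) = -3*88 = -264)
d = -6
(E + Z(-4, 6))*d = (-264 + 6*(6 - 4))*(-6) = (-264 + 6*2)*(-6) = (-264 + 12)*(-6) = -252*(-6) = 1512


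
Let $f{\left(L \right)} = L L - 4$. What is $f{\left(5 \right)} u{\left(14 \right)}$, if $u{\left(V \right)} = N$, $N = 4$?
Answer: $84$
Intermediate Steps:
$u{\left(V \right)} = 4$
$f{\left(L \right)} = -4 + L^{2}$ ($f{\left(L \right)} = L^{2} - 4 = -4 + L^{2}$)
$f{\left(5 \right)} u{\left(14 \right)} = \left(-4 + 5^{2}\right) 4 = \left(-4 + 25\right) 4 = 21 \cdot 4 = 84$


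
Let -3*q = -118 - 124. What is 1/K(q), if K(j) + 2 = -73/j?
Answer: -242/703 ≈ -0.34424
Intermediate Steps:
q = 242/3 (q = -(-118 - 124)/3 = -⅓*(-242) = 242/3 ≈ 80.667)
K(j) = -2 - 73/j
1/K(q) = 1/(-2 - 73/242/3) = 1/(-2 - 73*3/242) = 1/(-2 - 219/242) = 1/(-703/242) = -242/703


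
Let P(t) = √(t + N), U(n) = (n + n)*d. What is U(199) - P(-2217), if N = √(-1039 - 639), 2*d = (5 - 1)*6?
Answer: 4776 - √(-2217 + I*√1678) ≈ 4775.6 - 47.087*I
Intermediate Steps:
d = 12 (d = ((5 - 1)*6)/2 = (4*6)/2 = (½)*24 = 12)
N = I*√1678 (N = √(-1678) = I*√1678 ≈ 40.963*I)
U(n) = 24*n (U(n) = (n + n)*12 = (2*n)*12 = 24*n)
P(t) = √(t + I*√1678)
U(199) - P(-2217) = 24*199 - √(-2217 + I*√1678) = 4776 - √(-2217 + I*√1678)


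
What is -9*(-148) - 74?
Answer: 1258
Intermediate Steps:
-9*(-148) - 74 = 1332 - 74 = 1258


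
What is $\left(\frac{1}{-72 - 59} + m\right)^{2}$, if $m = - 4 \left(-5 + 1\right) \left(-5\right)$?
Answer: $\frac{109851361}{17161} \approx 6401.2$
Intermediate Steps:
$m = -80$ ($m = \left(-4\right) \left(-4\right) \left(-5\right) = 16 \left(-5\right) = -80$)
$\left(\frac{1}{-72 - 59} + m\right)^{2} = \left(\frac{1}{-72 - 59} - 80\right)^{2} = \left(\frac{1}{-131} - 80\right)^{2} = \left(- \frac{1}{131} - 80\right)^{2} = \left(- \frac{10481}{131}\right)^{2} = \frac{109851361}{17161}$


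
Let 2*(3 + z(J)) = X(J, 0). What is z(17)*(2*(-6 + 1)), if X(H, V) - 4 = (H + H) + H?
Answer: -245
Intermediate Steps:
X(H, V) = 4 + 3*H (X(H, V) = 4 + ((H + H) + H) = 4 + (2*H + H) = 4 + 3*H)
z(J) = -1 + 3*J/2 (z(J) = -3 + (4 + 3*J)/2 = -3 + (2 + 3*J/2) = -1 + 3*J/2)
z(17)*(2*(-6 + 1)) = (-1 + (3/2)*17)*(2*(-6 + 1)) = (-1 + 51/2)*(2*(-5)) = (49/2)*(-10) = -245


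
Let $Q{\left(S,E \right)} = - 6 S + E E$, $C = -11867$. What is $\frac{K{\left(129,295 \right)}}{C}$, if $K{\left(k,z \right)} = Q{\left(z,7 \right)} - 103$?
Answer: $\frac{1824}{11867} \approx 0.1537$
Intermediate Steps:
$Q{\left(S,E \right)} = E^{2} - 6 S$ ($Q{\left(S,E \right)} = - 6 S + E^{2} = E^{2} - 6 S$)
$K{\left(k,z \right)} = -54 - 6 z$ ($K{\left(k,z \right)} = \left(7^{2} - 6 z\right) - 103 = \left(49 - 6 z\right) - 103 = -54 - 6 z$)
$\frac{K{\left(129,295 \right)}}{C} = \frac{-54 - 1770}{-11867} = \left(-54 - 1770\right) \left(- \frac{1}{11867}\right) = \left(-1824\right) \left(- \frac{1}{11867}\right) = \frac{1824}{11867}$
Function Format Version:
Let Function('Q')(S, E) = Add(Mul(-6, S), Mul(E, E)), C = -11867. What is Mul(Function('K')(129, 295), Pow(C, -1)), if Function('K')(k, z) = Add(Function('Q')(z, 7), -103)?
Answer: Rational(1824, 11867) ≈ 0.15370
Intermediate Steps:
Function('Q')(S, E) = Add(Pow(E, 2), Mul(-6, S)) (Function('Q')(S, E) = Add(Mul(-6, S), Pow(E, 2)) = Add(Pow(E, 2), Mul(-6, S)))
Function('K')(k, z) = Add(-54, Mul(-6, z)) (Function('K')(k, z) = Add(Add(Pow(7, 2), Mul(-6, z)), -103) = Add(Add(49, Mul(-6, z)), -103) = Add(-54, Mul(-6, z)))
Mul(Function('K')(129, 295), Pow(C, -1)) = Mul(Add(-54, Mul(-6, 295)), Pow(-11867, -1)) = Mul(Add(-54, -1770), Rational(-1, 11867)) = Mul(-1824, Rational(-1, 11867)) = Rational(1824, 11867)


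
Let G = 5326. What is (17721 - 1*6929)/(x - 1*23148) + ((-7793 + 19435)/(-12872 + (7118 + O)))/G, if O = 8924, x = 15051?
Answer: -91055801683/68352525870 ≈ -1.3321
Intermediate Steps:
(17721 - 1*6929)/(x - 1*23148) + ((-7793 + 19435)/(-12872 + (7118 + O)))/G = (17721 - 1*6929)/(15051 - 1*23148) + ((-7793 + 19435)/(-12872 + (7118 + 8924)))/5326 = (17721 - 6929)/(15051 - 23148) + (11642/(-12872 + 16042))*(1/5326) = 10792/(-8097) + (11642/3170)*(1/5326) = 10792*(-1/8097) + (11642*(1/3170))*(1/5326) = -10792/8097 + (5821/1585)*(1/5326) = -10792/8097 + 5821/8441710 = -91055801683/68352525870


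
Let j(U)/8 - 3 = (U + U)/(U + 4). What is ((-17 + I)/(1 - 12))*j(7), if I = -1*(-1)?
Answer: 6016/121 ≈ 49.719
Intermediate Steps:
I = 1
j(U) = 24 + 16*U/(4 + U) (j(U) = 24 + 8*((U + U)/(U + 4)) = 24 + 8*((2*U)/(4 + U)) = 24 + 8*(2*U/(4 + U)) = 24 + 16*U/(4 + U))
((-17 + I)/(1 - 12))*j(7) = ((-17 + 1)/(1 - 12))*(8*(12 + 5*7)/(4 + 7)) = (-16/(-11))*(8*(12 + 35)/11) = (-16*(-1/11))*(8*(1/11)*47) = (16/11)*(376/11) = 6016/121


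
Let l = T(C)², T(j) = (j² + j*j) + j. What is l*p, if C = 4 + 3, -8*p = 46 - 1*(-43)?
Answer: -981225/8 ≈ -1.2265e+5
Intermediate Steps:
p = -89/8 (p = -(46 - 1*(-43))/8 = -(46 + 43)/8 = -⅛*89 = -89/8 ≈ -11.125)
C = 7
T(j) = j + 2*j² (T(j) = (j² + j²) + j = 2*j² + j = j + 2*j²)
l = 11025 (l = (7*(1 + 2*7))² = (7*(1 + 14))² = (7*15)² = 105² = 11025)
l*p = 11025*(-89/8) = -981225/8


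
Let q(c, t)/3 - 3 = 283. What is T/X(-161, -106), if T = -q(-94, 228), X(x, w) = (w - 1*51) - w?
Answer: 286/17 ≈ 16.824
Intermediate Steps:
X(x, w) = -51 (X(x, w) = (w - 51) - w = (-51 + w) - w = -51)
q(c, t) = 858 (q(c, t) = 9 + 3*283 = 9 + 849 = 858)
T = -858 (T = -1*858 = -858)
T/X(-161, -106) = -858/(-51) = -858*(-1/51) = 286/17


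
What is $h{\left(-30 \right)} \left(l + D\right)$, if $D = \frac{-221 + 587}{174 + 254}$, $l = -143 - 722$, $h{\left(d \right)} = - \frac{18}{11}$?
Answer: $\frac{1664343}{1177} \approx 1414.1$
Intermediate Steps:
$h{\left(d \right)} = - \frac{18}{11}$ ($h{\left(d \right)} = \left(-18\right) \frac{1}{11} = - \frac{18}{11}$)
$l = -865$
$D = \frac{183}{214}$ ($D = \frac{366}{428} = 366 \cdot \frac{1}{428} = \frac{183}{214} \approx 0.85514$)
$h{\left(-30 \right)} \left(l + D\right) = - \frac{18 \left(-865 + \frac{183}{214}\right)}{11} = \left(- \frac{18}{11}\right) \left(- \frac{184927}{214}\right) = \frac{1664343}{1177}$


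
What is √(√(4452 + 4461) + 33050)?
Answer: √(33050 + √8913) ≈ 182.06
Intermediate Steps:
√(√(4452 + 4461) + 33050) = √(√8913 + 33050) = √(33050 + √8913)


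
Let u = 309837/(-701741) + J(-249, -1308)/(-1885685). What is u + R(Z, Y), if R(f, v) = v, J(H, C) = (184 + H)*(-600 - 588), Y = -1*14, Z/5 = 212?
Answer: -3832823621911/264652495517 ≈ -14.482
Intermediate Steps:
Z = 1060 (Z = 5*212 = 1060)
Y = -14
J(H, C) = -218592 - 1188*H (J(H, C) = (184 + H)*(-1188) = -218592 - 1188*H)
u = -127688684673/264652495517 (u = 309837/(-701741) + (-218592 - 1188*(-249))/(-1885685) = 309837*(-1/701741) + (-218592 + 295812)*(-1/1885685) = -309837/701741 + 77220*(-1/1885685) = -309837/701741 - 15444/377137 = -127688684673/264652495517 ≈ -0.48248)
u + R(Z, Y) = -127688684673/264652495517 - 14 = -3832823621911/264652495517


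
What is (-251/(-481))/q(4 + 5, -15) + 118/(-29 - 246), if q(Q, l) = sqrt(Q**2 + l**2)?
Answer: -118/275 + 251*sqrt(34)/49062 ≈ -0.39926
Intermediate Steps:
(-251/(-481))/q(4 + 5, -15) + 118/(-29 - 246) = (-251/(-481))/(sqrt((4 + 5)**2 + (-15)**2)) + 118/(-29 - 246) = (-251*(-1/481))/(sqrt(9**2 + 225)) + 118/(-275) = 251/(481*(sqrt(81 + 225))) + 118*(-1/275) = 251/(481*(sqrt(306))) - 118/275 = 251/(481*((3*sqrt(34)))) - 118/275 = 251*(sqrt(34)/102)/481 - 118/275 = 251*sqrt(34)/49062 - 118/275 = -118/275 + 251*sqrt(34)/49062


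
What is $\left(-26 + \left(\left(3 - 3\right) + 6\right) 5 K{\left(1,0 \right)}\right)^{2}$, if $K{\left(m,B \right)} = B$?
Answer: $676$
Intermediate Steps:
$\left(-26 + \left(\left(3 - 3\right) + 6\right) 5 K{\left(1,0 \right)}\right)^{2} = \left(-26 + \left(\left(3 - 3\right) + 6\right) 5 \cdot 0\right)^{2} = \left(-26 + \left(0 + 6\right) 5 \cdot 0\right)^{2} = \left(-26 + 6 \cdot 5 \cdot 0\right)^{2} = \left(-26 + 30 \cdot 0\right)^{2} = \left(-26 + 0\right)^{2} = \left(-26\right)^{2} = 676$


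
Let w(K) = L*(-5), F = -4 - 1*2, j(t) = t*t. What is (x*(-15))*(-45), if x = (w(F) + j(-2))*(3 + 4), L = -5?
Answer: 137025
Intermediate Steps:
j(t) = t²
F = -6 (F = -4 - 2 = -6)
w(K) = 25 (w(K) = -5*(-5) = 25)
x = 203 (x = (25 + (-2)²)*(3 + 4) = (25 + 4)*7 = 29*7 = 203)
(x*(-15))*(-45) = (203*(-15))*(-45) = -3045*(-45) = 137025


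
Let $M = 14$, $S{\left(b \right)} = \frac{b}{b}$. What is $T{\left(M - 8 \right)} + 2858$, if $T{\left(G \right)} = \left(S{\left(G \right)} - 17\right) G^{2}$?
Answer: $2282$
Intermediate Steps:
$S{\left(b \right)} = 1$
$T{\left(G \right)} = - 16 G^{2}$ ($T{\left(G \right)} = \left(1 - 17\right) G^{2} = - 16 G^{2}$)
$T{\left(M - 8 \right)} + 2858 = - 16 \left(14 - 8\right)^{2} + 2858 = - 16 \cdot 6^{2} + 2858 = \left(-16\right) 36 + 2858 = -576 + 2858 = 2282$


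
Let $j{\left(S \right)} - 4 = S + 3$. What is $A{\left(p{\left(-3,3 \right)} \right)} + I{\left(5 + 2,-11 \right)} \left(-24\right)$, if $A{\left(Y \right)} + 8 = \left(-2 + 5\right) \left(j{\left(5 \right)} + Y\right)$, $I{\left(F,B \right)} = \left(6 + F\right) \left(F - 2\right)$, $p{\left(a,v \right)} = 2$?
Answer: $-1526$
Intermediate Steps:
$I{\left(F,B \right)} = \left(-2 + F\right) \left(6 + F\right)$ ($I{\left(F,B \right)} = \left(6 + F\right) \left(-2 + F\right) = \left(-2 + F\right) \left(6 + F\right)$)
$j{\left(S \right)} = 7 + S$ ($j{\left(S \right)} = 4 + \left(S + 3\right) = 4 + \left(3 + S\right) = 7 + S$)
$A{\left(Y \right)} = 28 + 3 Y$ ($A{\left(Y \right)} = -8 + \left(-2 + 5\right) \left(\left(7 + 5\right) + Y\right) = -8 + 3 \left(12 + Y\right) = -8 + \left(36 + 3 Y\right) = 28 + 3 Y$)
$A{\left(p{\left(-3,3 \right)} \right)} + I{\left(5 + 2,-11 \right)} \left(-24\right) = \left(28 + 3 \cdot 2\right) + \left(-12 + \left(5 + 2\right)^{2} + 4 \left(5 + 2\right)\right) \left(-24\right) = \left(28 + 6\right) + \left(-12 + 7^{2} + 4 \cdot 7\right) \left(-24\right) = 34 + \left(-12 + 49 + 28\right) \left(-24\right) = 34 + 65 \left(-24\right) = 34 - 1560 = -1526$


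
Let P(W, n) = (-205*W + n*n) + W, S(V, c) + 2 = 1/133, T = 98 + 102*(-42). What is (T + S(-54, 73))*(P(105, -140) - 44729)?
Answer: 25927932647/133 ≈ 1.9495e+8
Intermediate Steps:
T = -4186 (T = 98 - 4284 = -4186)
S(V, c) = -265/133 (S(V, c) = -2 + 1/133 = -265/133)
P(W, n) = n² - 204*W (P(W, n) = (-205*W + n²) + W = (n² - 205*W) + W = n² - 204*W)
(T + S(-54, 73))*(P(105, -140) - 44729) = (-4186 - 265/133)*(((-140)² - 204*105) - 44729) = -557003*((19600 - 21420) - 44729)/133 = -557003*(-1820 - 44729)/133 = -557003/133*(-46549) = 25927932647/133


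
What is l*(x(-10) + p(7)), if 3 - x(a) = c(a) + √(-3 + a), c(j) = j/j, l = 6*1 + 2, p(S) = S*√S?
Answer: 16 + 56*√7 - 8*I*√13 ≈ 164.16 - 28.844*I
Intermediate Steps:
p(S) = S^(3/2)
l = 8 (l = 6 + 2 = 8)
c(j) = 1
x(a) = 2 - √(-3 + a) (x(a) = 3 - (1 + √(-3 + a)) = 3 + (-1 - √(-3 + a)) = 2 - √(-3 + a))
l*(x(-10) + p(7)) = 8*((2 - √(-3 - 10)) + 7^(3/2)) = 8*((2 - √(-13)) + 7*√7) = 8*((2 - I*√13) + 7*√7) = 8*(2 + 7*√7 - I*√13) = 16 + 56*√7 - 8*I*√13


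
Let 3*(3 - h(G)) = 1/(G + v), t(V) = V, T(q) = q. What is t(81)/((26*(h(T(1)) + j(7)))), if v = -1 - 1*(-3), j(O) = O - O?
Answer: 729/676 ≈ 1.0784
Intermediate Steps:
j(O) = 0
v = 2 (v = -1 + 3 = 2)
h(G) = 3 - 1/(3*(2 + G)) (h(G) = 3 - 1/(3*(G + 2)) = 3 - 1/(3*(2 + G)))
t(81)/((26*(h(T(1)) + j(7)))) = 81/((26*((17 + 9*1)/(3*(2 + 1)) + 0))) = 81/((26*((⅓)*(17 + 9)/3 + 0))) = 81/((26*((⅓)*(⅓)*26 + 0))) = 81/((26*(26/9 + 0))) = 81/((26*(26/9))) = 81/(676/9) = 81*(9/676) = 729/676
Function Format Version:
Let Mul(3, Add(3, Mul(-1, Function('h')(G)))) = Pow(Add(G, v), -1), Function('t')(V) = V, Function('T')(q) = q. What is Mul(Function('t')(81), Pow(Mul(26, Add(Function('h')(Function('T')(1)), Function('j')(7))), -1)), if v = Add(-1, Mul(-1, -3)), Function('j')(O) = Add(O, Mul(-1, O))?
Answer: Rational(729, 676) ≈ 1.0784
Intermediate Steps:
Function('j')(O) = 0
v = 2 (v = Add(-1, 3) = 2)
Function('h')(G) = Add(3, Mul(Rational(-1, 3), Pow(Add(2, G), -1))) (Function('h')(G) = Add(3, Mul(Rational(-1, 3), Pow(Add(G, 2), -1))) = Add(3, Mul(Rational(-1, 3), Pow(Add(2, G), -1))))
Mul(Function('t')(81), Pow(Mul(26, Add(Function('h')(Function('T')(1)), Function('j')(7))), -1)) = Mul(81, Pow(Mul(26, Add(Mul(Rational(1, 3), Pow(Add(2, 1), -1), Add(17, Mul(9, 1))), 0)), -1)) = Mul(81, Pow(Mul(26, Add(Mul(Rational(1, 3), Pow(3, -1), Add(17, 9)), 0)), -1)) = Mul(81, Pow(Mul(26, Add(Mul(Rational(1, 3), Rational(1, 3), 26), 0)), -1)) = Mul(81, Pow(Mul(26, Add(Rational(26, 9), 0)), -1)) = Mul(81, Pow(Mul(26, Rational(26, 9)), -1)) = Mul(81, Pow(Rational(676, 9), -1)) = Mul(81, Rational(9, 676)) = Rational(729, 676)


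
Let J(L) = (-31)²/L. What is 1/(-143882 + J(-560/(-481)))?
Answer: -560/80111679 ≈ -6.9902e-6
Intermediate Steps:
J(L) = 961/L
1/(-143882 + J(-560/(-481))) = 1/(-143882 + 961/((-560/(-481)))) = 1/(-143882 + 961/((-560*(-1/481)))) = 1/(-143882 + 961/(560/481)) = 1/(-143882 + 961*(481/560)) = 1/(-143882 + 462241/560) = 1/(-80111679/560) = -560/80111679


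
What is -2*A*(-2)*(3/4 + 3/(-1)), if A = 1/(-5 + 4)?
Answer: 9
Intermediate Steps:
A = -1 (A = 1/(-1) = -1)
-2*A*(-2)*(3/4 + 3/(-1)) = -2*(-1*(-2))*(3/4 + 3/(-1)) = -4*(3*(¼) + 3*(-1)) = -4*(¾ - 3) = -4*(-9)/4 = -2*(-9/2) = 9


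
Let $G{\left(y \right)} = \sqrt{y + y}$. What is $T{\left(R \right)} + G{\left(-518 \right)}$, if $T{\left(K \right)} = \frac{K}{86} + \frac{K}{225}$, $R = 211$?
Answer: $\frac{65621}{19350} + 2 i \sqrt{259} \approx 3.3913 + 32.187 i$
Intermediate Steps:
$T{\left(K \right)} = \frac{311 K}{19350}$ ($T{\left(K \right)} = K \frac{1}{86} + K \frac{1}{225} = \frac{K}{86} + \frac{K}{225} = \frac{311 K}{19350}$)
$G{\left(y \right)} = \sqrt{2} \sqrt{y}$ ($G{\left(y \right)} = \sqrt{2 y} = \sqrt{2} \sqrt{y}$)
$T{\left(R \right)} + G{\left(-518 \right)} = \frac{311}{19350} \cdot 211 + \sqrt{2} \sqrt{-518} = \frac{65621}{19350} + \sqrt{2} i \sqrt{518} = \frac{65621}{19350} + 2 i \sqrt{259}$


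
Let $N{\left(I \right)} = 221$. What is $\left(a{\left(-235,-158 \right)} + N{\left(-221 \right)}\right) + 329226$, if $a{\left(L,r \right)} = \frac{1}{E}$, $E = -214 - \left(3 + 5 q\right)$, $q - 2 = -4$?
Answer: $\frac{68195528}{207} \approx 3.2945 \cdot 10^{5}$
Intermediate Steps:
$q = -2$ ($q = 2 - 4 = -2$)
$E = -207$ ($E = -214 - \left(3 + 5 \left(-2\right)\right) = -214 - \left(3 - 10\right) = -214 - -7 = -214 + 7 = -207$)
$a{\left(L,r \right)} = - \frac{1}{207}$ ($a{\left(L,r \right)} = \frac{1}{-207} = - \frac{1}{207}$)
$\left(a{\left(-235,-158 \right)} + N{\left(-221 \right)}\right) + 329226 = \left(- \frac{1}{207} + 221\right) + 329226 = \frac{45746}{207} + 329226 = \frac{68195528}{207}$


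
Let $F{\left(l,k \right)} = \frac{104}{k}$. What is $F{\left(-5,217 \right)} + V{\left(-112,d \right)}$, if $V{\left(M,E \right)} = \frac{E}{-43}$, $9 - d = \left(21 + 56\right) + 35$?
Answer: $\frac{26823}{9331} \approx 2.8746$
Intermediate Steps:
$d = -103$ ($d = 9 - \left(\left(21 + 56\right) + 35\right) = 9 - \left(77 + 35\right) = 9 - 112 = -103$)
$V{\left(M,E \right)} = - \frac{E}{43}$ ($V{\left(M,E \right)} = E \left(- \frac{1}{43}\right) = - \frac{E}{43}$)
$F{\left(-5,217 \right)} + V{\left(-112,d \right)} = \frac{104}{217} - - \frac{103}{43} = 104 \cdot \frac{1}{217} + \frac{103}{43} = \frac{104}{217} + \frac{103}{43} = \frac{26823}{9331}$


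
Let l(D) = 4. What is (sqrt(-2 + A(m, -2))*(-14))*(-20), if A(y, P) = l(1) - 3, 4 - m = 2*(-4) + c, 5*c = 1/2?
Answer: 280*I ≈ 280.0*I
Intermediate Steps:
c = 1/10 (c = (1/5)/2 = (1/5)*(1/2) = 1/10 ≈ 0.10000)
m = 119/10 (m = 4 - (2*(-4) + 1/10) = 4 - (-8 + 1/10) = 4 - 1*(-79/10) = 4 + 79/10 = 119/10 ≈ 11.900)
A(y, P) = 1 (A(y, P) = 4 - 3 = 1)
(sqrt(-2 + A(m, -2))*(-14))*(-20) = (sqrt(-2 + 1)*(-14))*(-20) = (sqrt(-1)*(-14))*(-20) = (I*(-14))*(-20) = -14*I*(-20) = 280*I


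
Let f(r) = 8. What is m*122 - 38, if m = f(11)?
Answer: 938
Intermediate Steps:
m = 8
m*122 - 38 = 8*122 - 38 = 976 - 38 = 938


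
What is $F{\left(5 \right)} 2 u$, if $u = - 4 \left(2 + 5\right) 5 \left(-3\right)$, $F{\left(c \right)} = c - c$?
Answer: $0$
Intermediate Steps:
$F{\left(c \right)} = 0$
$u = 420$ ($u = - 4 \cdot 7 \cdot 5 \left(-3\right) = \left(-4\right) 35 \left(-3\right) = \left(-140\right) \left(-3\right) = 420$)
$F{\left(5 \right)} 2 u = 0 \cdot 2 \cdot 420 = 0 \cdot 420 = 0$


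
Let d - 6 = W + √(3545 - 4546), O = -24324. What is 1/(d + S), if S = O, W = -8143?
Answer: -227/7368654 - I*√1001/1053717522 ≈ -3.0806e-5 - 3.0026e-8*I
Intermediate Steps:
S = -24324
d = -8137 + I*√1001 (d = 6 + (-8143 + √(3545 - 4546)) = 6 + (-8143 + √(-1001)) = 6 + (-8143 + I*√1001) = -8137 + I*√1001 ≈ -8137.0 + 31.639*I)
1/(d + S) = 1/((-8137 + I*√1001) - 24324) = 1/(-32461 + I*√1001)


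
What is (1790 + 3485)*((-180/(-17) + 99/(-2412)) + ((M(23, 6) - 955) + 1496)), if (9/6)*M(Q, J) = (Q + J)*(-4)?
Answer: 34190202625/13668 ≈ 2.5015e+6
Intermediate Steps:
M(Q, J) = -8*J/3 - 8*Q/3 (M(Q, J) = 2*((Q + J)*(-4))/3 = 2*((J + Q)*(-4))/3 = 2*(-4*J - 4*Q)/3 = -8*J/3 - 8*Q/3)
(1790 + 3485)*((-180/(-17) + 99/(-2412)) + ((M(23, 6) - 955) + 1496)) = (1790 + 3485)*((-180/(-17) + 99/(-2412)) + (((-8/3*6 - 8/3*23) - 955) + 1496)) = 5275*((-180*(-1/17) + 99*(-1/2412)) + (((-16 - 184/3) - 955) + 1496)) = 5275*((180/17 - 11/268) + ((-232/3 - 955) + 1496)) = 5275*(48053/4556 + (-3097/3 + 1496)) = 5275*(48053/4556 + 1391/3) = 5275*(6481555/13668) = 34190202625/13668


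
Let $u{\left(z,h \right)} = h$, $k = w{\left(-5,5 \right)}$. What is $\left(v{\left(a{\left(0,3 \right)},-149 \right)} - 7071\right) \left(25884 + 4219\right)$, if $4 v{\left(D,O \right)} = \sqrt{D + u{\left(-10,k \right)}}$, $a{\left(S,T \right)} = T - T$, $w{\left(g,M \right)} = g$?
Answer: $-212858313 + \frac{30103 i \sqrt{5}}{4} \approx -2.1286 \cdot 10^{8} + 16828.0 i$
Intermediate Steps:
$a{\left(S,T \right)} = 0$
$k = -5$
$v{\left(D,O \right)} = \frac{\sqrt{-5 + D}}{4}$ ($v{\left(D,O \right)} = \frac{\sqrt{D - 5}}{4} = \frac{\sqrt{-5 + D}}{4}$)
$\left(v{\left(a{\left(0,3 \right)},-149 \right)} - 7071\right) \left(25884 + 4219\right) = \left(\frac{\sqrt{-5 + 0}}{4} - 7071\right) \left(25884 + 4219\right) = \left(\frac{\sqrt{-5}}{4} - 7071\right) 30103 = \left(\frac{i \sqrt{5}}{4} - 7071\right) 30103 = \left(-7071 + \frac{i \sqrt{5}}{4}\right) 30103 = -212858313 + \frac{30103 i \sqrt{5}}{4}$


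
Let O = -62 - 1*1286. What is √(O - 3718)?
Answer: I*√5066 ≈ 71.176*I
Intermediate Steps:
O = -1348 (O = -62 - 1286 = -1348)
√(O - 3718) = √(-1348 - 3718) = √(-5066) = I*√5066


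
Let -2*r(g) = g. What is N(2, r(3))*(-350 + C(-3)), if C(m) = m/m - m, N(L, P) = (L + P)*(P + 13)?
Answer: -3979/2 ≈ -1989.5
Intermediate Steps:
r(g) = -g/2
N(L, P) = (13 + P)*(L + P) (N(L, P) = (L + P)*(13 + P) = (13 + P)*(L + P))
C(m) = 1 - m
N(2, r(3))*(-350 + C(-3)) = ((-1/2*3)**2 + 13*2 + 13*(-1/2*3) + 2*(-1/2*3))*(-350 + (1 - 1*(-3))) = ((-3/2)**2 + 26 + 13*(-3/2) + 2*(-3/2))*(-350 + (1 + 3)) = (9/4 + 26 - 39/2 - 3)*(-350 + 4) = (23/4)*(-346) = -3979/2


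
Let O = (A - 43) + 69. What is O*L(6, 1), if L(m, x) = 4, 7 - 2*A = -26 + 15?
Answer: 140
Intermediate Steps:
A = 9 (A = 7/2 - (-26 + 15)/2 = 7/2 - ½*(-11) = 7/2 + 11/2 = 9)
O = 35 (O = (9 - 43) + 69 = -34 + 69 = 35)
O*L(6, 1) = 35*4 = 140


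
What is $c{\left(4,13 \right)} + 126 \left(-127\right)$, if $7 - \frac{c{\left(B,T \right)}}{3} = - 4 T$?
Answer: $-15825$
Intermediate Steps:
$c{\left(B,T \right)} = 21 + 12 T$ ($c{\left(B,T \right)} = 21 - 3 \left(- 4 T\right) = 21 + 12 T$)
$c{\left(4,13 \right)} + 126 \left(-127\right) = \left(21 + 12 \cdot 13\right) + 126 \left(-127\right) = \left(21 + 156\right) - 16002 = 177 - 16002 = -15825$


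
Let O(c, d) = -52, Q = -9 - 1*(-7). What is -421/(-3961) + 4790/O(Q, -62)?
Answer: -9475649/102986 ≈ -92.009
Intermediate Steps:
Q = -2 (Q = -9 + 7 = -2)
-421/(-3961) + 4790/O(Q, -62) = -421/(-3961) + 4790/(-52) = -421*(-1/3961) + 4790*(-1/52) = 421/3961 - 2395/26 = -9475649/102986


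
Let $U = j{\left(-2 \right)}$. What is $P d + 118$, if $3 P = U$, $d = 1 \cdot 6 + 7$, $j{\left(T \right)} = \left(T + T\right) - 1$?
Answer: $\frac{289}{3} \approx 96.333$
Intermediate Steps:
$j{\left(T \right)} = -1 + 2 T$ ($j{\left(T \right)} = 2 T - 1 = -1 + 2 T$)
$d = 13$ ($d = 6 + 7 = 13$)
$U = -5$ ($U = -1 + 2 \left(-2\right) = -1 - 4 = -5$)
$P = - \frac{5}{3}$ ($P = \frac{1}{3} \left(-5\right) = - \frac{5}{3} \approx -1.6667$)
$P d + 118 = \left(- \frac{5}{3}\right) 13 + 118 = - \frac{65}{3} + 118 = \frac{289}{3}$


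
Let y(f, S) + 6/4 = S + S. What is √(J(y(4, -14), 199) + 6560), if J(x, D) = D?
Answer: 3*√751 ≈ 82.213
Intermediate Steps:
y(f, S) = -3/2 + 2*S (y(f, S) = -3/2 + (S + S) = -3/2 + 2*S)
√(J(y(4, -14), 199) + 6560) = √(199 + 6560) = √6759 = 3*√751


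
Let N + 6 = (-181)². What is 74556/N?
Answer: 74556/32755 ≈ 2.2762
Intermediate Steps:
N = 32755 (N = -6 + (-181)² = -6 + 32761 = 32755)
74556/N = 74556/32755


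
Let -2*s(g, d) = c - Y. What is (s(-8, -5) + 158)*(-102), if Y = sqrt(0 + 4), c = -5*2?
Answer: -16728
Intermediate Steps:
c = -10
Y = 2 (Y = sqrt(4) = 2)
s(g, d) = 6 (s(g, d) = -(-10 - 1*2)/2 = -(-10 - 2)/2 = -1/2*(-12) = 6)
(s(-8, -5) + 158)*(-102) = (6 + 158)*(-102) = 164*(-102) = -16728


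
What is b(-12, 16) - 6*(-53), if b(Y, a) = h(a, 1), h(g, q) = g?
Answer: 334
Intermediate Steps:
b(Y, a) = a
b(-12, 16) - 6*(-53) = 16 - 6*(-53) = 16 + 318 = 334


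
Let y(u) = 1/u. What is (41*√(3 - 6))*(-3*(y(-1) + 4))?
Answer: -369*I*√3 ≈ -639.13*I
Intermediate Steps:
(41*√(3 - 6))*(-3*(y(-1) + 4)) = (41*√(3 - 6))*(-3*(1/(-1) + 4)) = (41*√(-3))*(-3*(-1 + 4)) = (41*(I*√3))*(-3*3) = (41*I*√3)*(-9) = -369*I*√3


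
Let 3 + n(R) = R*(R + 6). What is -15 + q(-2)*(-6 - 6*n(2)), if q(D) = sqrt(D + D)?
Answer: -15 - 168*I ≈ -15.0 - 168.0*I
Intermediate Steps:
q(D) = sqrt(2)*sqrt(D) (q(D) = sqrt(2*D) = sqrt(2)*sqrt(D))
n(R) = -3 + R*(6 + R) (n(R) = -3 + R*(R + 6) = -3 + R*(6 + R))
-15 + q(-2)*(-6 - 6*n(2)) = -15 + (sqrt(2)*sqrt(-2))*(-6 - 6*(-3 + 2**2 + 6*2)) = -15 + (sqrt(2)*(I*sqrt(2)))*(-6 - 6*(-3 + 4 + 12)) = -15 + (2*I)*(-6 - 6*13) = -15 + (2*I)*(-6 - 78) = -15 + (2*I)*(-84) = -15 - 168*I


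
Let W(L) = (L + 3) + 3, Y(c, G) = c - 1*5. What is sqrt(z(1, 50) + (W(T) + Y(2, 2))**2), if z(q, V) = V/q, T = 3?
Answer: sqrt(86) ≈ 9.2736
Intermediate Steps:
Y(c, G) = -5 + c (Y(c, G) = c - 5 = -5 + c)
W(L) = 6 + L (W(L) = (3 + L) + 3 = 6 + L)
sqrt(z(1, 50) + (W(T) + Y(2, 2))**2) = sqrt(50/1 + ((6 + 3) + (-5 + 2))**2) = sqrt(50*1 + (9 - 3)**2) = sqrt(50 + 6**2) = sqrt(50 + 36) = sqrt(86)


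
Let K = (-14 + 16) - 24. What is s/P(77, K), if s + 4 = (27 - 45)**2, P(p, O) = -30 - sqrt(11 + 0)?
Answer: -9600/889 + 320*sqrt(11)/889 ≈ -9.6048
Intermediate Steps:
K = -22 (K = 2 - 24 = -22)
P(p, O) = -30 - sqrt(11)
s = 320 (s = -4 + (27 - 45)**2 = -4 + (-18)**2 = -4 + 324 = 320)
s/P(77, K) = 320/(-30 - sqrt(11))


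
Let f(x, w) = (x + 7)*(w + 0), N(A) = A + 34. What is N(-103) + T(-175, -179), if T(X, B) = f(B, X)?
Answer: 30031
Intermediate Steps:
N(A) = 34 + A
f(x, w) = w*(7 + x) (f(x, w) = (7 + x)*w = w*(7 + x))
T(X, B) = X*(7 + B)
N(-103) + T(-175, -179) = (34 - 103) - 175*(7 - 179) = -69 - 175*(-172) = -69 + 30100 = 30031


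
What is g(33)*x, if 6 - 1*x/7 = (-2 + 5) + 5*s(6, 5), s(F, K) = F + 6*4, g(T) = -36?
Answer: 37044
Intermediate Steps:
s(F, K) = 24 + F (s(F, K) = F + 24 = 24 + F)
x = -1029 (x = 42 - 7*((-2 + 5) + 5*(24 + 6)) = 42 - 7*(3 + 5*30) = 42 - 7*(3 + 150) = 42 - 7*153 = 42 - 1071 = -1029)
g(33)*x = -36*(-1029) = 37044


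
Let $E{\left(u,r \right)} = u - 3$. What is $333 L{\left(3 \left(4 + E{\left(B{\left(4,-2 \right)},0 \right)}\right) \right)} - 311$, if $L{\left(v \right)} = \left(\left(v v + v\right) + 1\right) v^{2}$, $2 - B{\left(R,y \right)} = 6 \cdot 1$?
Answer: $1968718$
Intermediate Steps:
$B{\left(R,y \right)} = -4$ ($B{\left(R,y \right)} = 2 - 6 \cdot 1 = 2 - 6 = -4$)
$E{\left(u,r \right)} = -3 + u$
$L{\left(v \right)} = v^{2} \left(1 + v + v^{2}\right)$ ($L{\left(v \right)} = \left(\left(v^{2} + v\right) + 1\right) v^{2} = \left(\left(v + v^{2}\right) + 1\right) v^{2} = \left(1 + v + v^{2}\right) v^{2} = v^{2} \left(1 + v + v^{2}\right)$)
$333 L{\left(3 \left(4 + E{\left(B{\left(4,-2 \right)},0 \right)}\right) \right)} - 311 = 333 \left(3 \left(4 - 7\right)\right)^{2} \left(1 + 3 \left(4 - 7\right) + \left(3 \left(4 - 7\right)\right)^{2}\right) - 311 = 333 \left(3 \left(-3\right)\right)^{2} \left(1 + 3 \left(-3\right) + \left(3 \left(-3\right)\right)^{2}\right) - 311 = 333 \left(-9\right)^{2} \left(1 - 9 + \left(-9\right)^{2}\right) - 311 = 333 \cdot 81 \left(1 - 9 + 81\right) - 311 = 333 \cdot 81 \cdot 73 - 311 = 333 \cdot 5913 - 311 = 1969029 - 311 = 1968718$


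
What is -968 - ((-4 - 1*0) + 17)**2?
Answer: -1137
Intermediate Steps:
-968 - ((-4 - 1*0) + 17)**2 = -968 - ((-4 + 0) + 17)**2 = -968 - (-4 + 17)**2 = -968 - 1*13**2 = -968 - 1*169 = -968 - 169 = -1137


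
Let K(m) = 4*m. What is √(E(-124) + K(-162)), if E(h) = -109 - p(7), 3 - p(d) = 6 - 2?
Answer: 6*I*√21 ≈ 27.495*I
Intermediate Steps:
p(d) = -1 (p(d) = 3 - (6 - 2) = 3 - 1*4 = 3 - 4 = -1)
E(h) = -108 (E(h) = -109 - 1*(-1) = -109 + 1 = -108)
√(E(-124) + K(-162)) = √(-108 + 4*(-162)) = √(-108 - 648) = √(-756) = 6*I*√21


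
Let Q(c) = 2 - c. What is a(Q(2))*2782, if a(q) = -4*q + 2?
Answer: 5564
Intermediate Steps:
a(q) = 2 - 4*q
a(Q(2))*2782 = (2 - 4*(2 - 1*2))*2782 = (2 - 4*(2 - 2))*2782 = (2 - 4*0)*2782 = (2 + 0)*2782 = 2*2782 = 5564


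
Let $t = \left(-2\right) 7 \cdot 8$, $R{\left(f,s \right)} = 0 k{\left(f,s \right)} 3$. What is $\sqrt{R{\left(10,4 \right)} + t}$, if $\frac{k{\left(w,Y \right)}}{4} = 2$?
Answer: $4 i \sqrt{7} \approx 10.583 i$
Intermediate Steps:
$k{\left(w,Y \right)} = 8$ ($k{\left(w,Y \right)} = 4 \cdot 2 = 8$)
$R{\left(f,s \right)} = 0$ ($R{\left(f,s \right)} = 0 \cdot 8 \cdot 3 = 0 \cdot 3 = 0$)
$t = -112$ ($t = \left(-14\right) 8 = -112$)
$\sqrt{R{\left(10,4 \right)} + t} = \sqrt{0 - 112} = \sqrt{-112} = 4 i \sqrt{7}$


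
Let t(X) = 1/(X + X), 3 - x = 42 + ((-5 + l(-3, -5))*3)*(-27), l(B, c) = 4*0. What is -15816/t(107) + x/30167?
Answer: -102103952652/30167 ≈ -3.3846e+6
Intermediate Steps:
l(B, c) = 0
x = -444 (x = 3 - (42 + ((-5 + 0)*3)*(-27)) = 3 - (42 - 5*3*(-27)) = 3 - (42 - 15*(-27)) = 3 - (42 + 405) = 3 - 1*447 = 3 - 447 = -444)
t(X) = 1/(2*X)
-15816/t(107) + x/30167 = -15816/((½)/107) - 444/30167 = -15816/((½)*(1/107)) - 444*1/30167 = -15816/1/214 - 444/30167 = -15816*214 - 444/30167 = -3384624 - 444/30167 = -102103952652/30167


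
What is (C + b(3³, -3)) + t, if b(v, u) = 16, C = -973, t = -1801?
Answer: -2758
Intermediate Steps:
(C + b(3³, -3)) + t = (-973 + 16) - 1801 = -957 - 1801 = -2758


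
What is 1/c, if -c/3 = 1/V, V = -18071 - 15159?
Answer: 33230/3 ≈ 11077.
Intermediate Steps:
V = -33230
c = 3/33230 (c = -3/(-33230) = -3*(-1/33230) = 3/33230 ≈ 9.0280e-5)
1/c = 1/(3/33230) = 33230/3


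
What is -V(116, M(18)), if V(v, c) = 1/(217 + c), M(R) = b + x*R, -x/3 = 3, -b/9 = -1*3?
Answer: -1/82 ≈ -0.012195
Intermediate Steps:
b = 27 (b = -(-9)*3 = -9*(-3) = 27)
x = -9 (x = -3*3 = -9)
M(R) = 27 - 9*R
-V(116, M(18)) = -1/(217 + (27 - 9*18)) = -1/(217 + (27 - 162)) = -1/(217 - 135) = -1/82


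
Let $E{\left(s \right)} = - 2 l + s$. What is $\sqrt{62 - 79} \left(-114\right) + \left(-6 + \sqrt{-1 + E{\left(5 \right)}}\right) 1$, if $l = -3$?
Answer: $-6 + \sqrt{10} - 114 i \sqrt{17} \approx -2.8377 - 470.03 i$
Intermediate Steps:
$E{\left(s \right)} = 6 + s$ ($E{\left(s \right)} = \left(-2\right) \left(-3\right) + s = 6 + s$)
$\sqrt{62 - 79} \left(-114\right) + \left(-6 + \sqrt{-1 + E{\left(5 \right)}}\right) 1 = \sqrt{62 - 79} \left(-114\right) + \left(-6 + \sqrt{-1 + \left(6 + 5\right)}\right) 1 = \sqrt{-17} \left(-114\right) + \left(-6 + \sqrt{-1 + 11}\right) 1 = i \sqrt{17} \left(-114\right) + \left(-6 + \sqrt{10}\right) 1 = - 114 i \sqrt{17} - \left(6 - \sqrt{10}\right) = -6 + \sqrt{10} - 114 i \sqrt{17}$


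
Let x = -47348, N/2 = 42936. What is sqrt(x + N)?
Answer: 2*sqrt(9631) ≈ 196.28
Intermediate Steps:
N = 85872 (N = 2*42936 = 85872)
sqrt(x + N) = sqrt(-47348 + 85872) = sqrt(38524) = 2*sqrt(9631)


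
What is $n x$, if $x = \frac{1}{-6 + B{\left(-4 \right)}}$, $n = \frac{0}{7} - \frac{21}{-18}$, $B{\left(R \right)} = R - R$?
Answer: $- \frac{7}{36} \approx -0.19444$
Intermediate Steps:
$B{\left(R \right)} = 0$
$n = \frac{7}{6}$ ($n = 0 \cdot \frac{1}{7} - - \frac{7}{6} = 0 + \frac{7}{6} = \frac{7}{6} \approx 1.1667$)
$x = - \frac{1}{6}$ ($x = \frac{1}{-6 + 0} = \frac{1}{-6} = - \frac{1}{6} \approx -0.16667$)
$n x = \frac{7}{6} \left(- \frac{1}{6}\right) = - \frac{7}{36}$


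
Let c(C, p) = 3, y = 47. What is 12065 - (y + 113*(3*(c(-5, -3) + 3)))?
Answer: 9984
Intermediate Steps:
12065 - (y + 113*(3*(c(-5, -3) + 3))) = 12065 - (47 + 113*(3*(3 + 3))) = 12065 - (47 + 113*(3*6)) = 12065 - (47 + 113*18) = 12065 - (47 + 2034) = 12065 - 1*2081 = 12065 - 2081 = 9984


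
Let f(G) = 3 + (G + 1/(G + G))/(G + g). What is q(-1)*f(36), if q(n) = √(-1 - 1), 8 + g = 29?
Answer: 14905*I*√2/4104 ≈ 5.1362*I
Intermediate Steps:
g = 21 (g = -8 + 29 = 21)
f(G) = 3 + (G + 1/(2*G))/(21 + G) (f(G) = 3 + (G + 1/(G + G))/(G + 21) = 3 + (G + 1/(2*G))/(21 + G))
q(n) = I*√2 (q(n) = √(-2) = I*√2)
q(-1)*f(36) = (I*√2)*((½)*(1 + 8*36² + 126*36)/(36*(21 + 36))) = (I*√2)*((½)*(1/36)*(1 + 8*1296 + 4536)/57) = (I*√2)*((½)*(1/36)*(1/57)*(1 + 10368 + 4536)) = (I*√2)*((½)*(1/36)*(1/57)*14905) = (I*√2)*(14905/4104) = 14905*I*√2/4104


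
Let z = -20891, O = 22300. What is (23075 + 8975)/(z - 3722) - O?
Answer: -548901950/24613 ≈ -22301.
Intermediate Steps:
(23075 + 8975)/(z - 3722) - O = (23075 + 8975)/(-20891 - 3722) - 1*22300 = 32050/(-24613) - 22300 = 32050*(-1/24613) - 22300 = -32050/24613 - 22300 = -548901950/24613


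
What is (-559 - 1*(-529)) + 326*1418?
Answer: 462238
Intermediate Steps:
(-559 - 1*(-529)) + 326*1418 = (-559 + 529) + 462268 = -30 + 462268 = 462238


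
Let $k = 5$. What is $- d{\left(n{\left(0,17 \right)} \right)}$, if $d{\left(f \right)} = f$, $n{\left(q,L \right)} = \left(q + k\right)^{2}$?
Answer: $-25$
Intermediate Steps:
$n{\left(q,L \right)} = \left(5 + q\right)^{2}$ ($n{\left(q,L \right)} = \left(q + 5\right)^{2} = \left(5 + q\right)^{2}$)
$- d{\left(n{\left(0,17 \right)} \right)} = - \left(5 + 0\right)^{2} = - 5^{2} = \left(-1\right) 25 = -25$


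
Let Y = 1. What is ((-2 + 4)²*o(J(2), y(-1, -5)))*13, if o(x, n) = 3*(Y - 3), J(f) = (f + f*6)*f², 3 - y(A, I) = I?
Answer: -312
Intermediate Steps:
y(A, I) = 3 - I
J(f) = 7*f³ (J(f) = (f + 6*f)*f² = (7*f)*f² = 7*f³)
o(x, n) = -6 (o(x, n) = 3*(1 - 3) = 3*(-2) = -6)
((-2 + 4)²*o(J(2), y(-1, -5)))*13 = ((-2 + 4)²*(-6))*13 = (2²*(-6))*13 = (4*(-6))*13 = -24*13 = -312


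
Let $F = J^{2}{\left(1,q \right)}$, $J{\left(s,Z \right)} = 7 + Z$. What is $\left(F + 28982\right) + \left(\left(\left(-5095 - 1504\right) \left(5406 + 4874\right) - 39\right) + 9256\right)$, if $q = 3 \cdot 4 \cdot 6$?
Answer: $-67793280$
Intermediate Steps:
$q = 72$ ($q = 12 \cdot 6 = 72$)
$F = 6241$ ($F = \left(7 + 72\right)^{2} = 79^{2} = 6241$)
$\left(F + 28982\right) + \left(\left(\left(-5095 - 1504\right) \left(5406 + 4874\right) - 39\right) + 9256\right) = \left(6241 + 28982\right) + \left(\left(\left(-5095 - 1504\right) \left(5406 + 4874\right) - 39\right) + 9256\right) = 35223 + \left(\left(\left(-6599\right) 10280 - 39\right) + 9256\right) = 35223 + \left(\left(-67837720 - 39\right) + 9256\right) = 35223 + \left(-67837759 + 9256\right) = 35223 - 67828503 = -67793280$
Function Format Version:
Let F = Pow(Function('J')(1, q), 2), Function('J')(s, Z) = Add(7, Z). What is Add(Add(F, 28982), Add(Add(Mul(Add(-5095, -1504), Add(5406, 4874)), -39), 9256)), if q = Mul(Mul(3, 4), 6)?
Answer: -67793280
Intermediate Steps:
q = 72 (q = Mul(12, 6) = 72)
F = 6241 (F = Pow(Add(7, 72), 2) = Pow(79, 2) = 6241)
Add(Add(F, 28982), Add(Add(Mul(Add(-5095, -1504), Add(5406, 4874)), -39), 9256)) = Add(Add(6241, 28982), Add(Add(Mul(Add(-5095, -1504), Add(5406, 4874)), -39), 9256)) = Add(35223, Add(Add(Mul(-6599, 10280), -39), 9256)) = Add(35223, Add(Add(-67837720, -39), 9256)) = Add(35223, Add(-67837759, 9256)) = Add(35223, -67828503) = -67793280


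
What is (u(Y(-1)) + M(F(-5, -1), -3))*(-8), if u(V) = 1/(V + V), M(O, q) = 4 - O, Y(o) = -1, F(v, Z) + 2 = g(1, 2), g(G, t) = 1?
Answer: -36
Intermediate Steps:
F(v, Z) = -1 (F(v, Z) = -2 + 1 = -1)
u(V) = 1/(2*V)
(u(Y(-1)) + M(F(-5, -1), -3))*(-8) = ((1/2)/(-1) + (4 - 1*(-1)))*(-8) = ((1/2)*(-1) + (4 + 1))*(-8) = (-1/2 + 5)*(-8) = (9/2)*(-8) = -36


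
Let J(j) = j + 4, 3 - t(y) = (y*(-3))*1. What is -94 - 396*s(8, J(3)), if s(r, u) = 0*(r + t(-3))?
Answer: -94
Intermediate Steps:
t(y) = 3 + 3*y (t(y) = 3 - y*(-3) = 3 - (-3*y) = 3 - (-3)*y = 3 + 3*y)
J(j) = 4 + j
s(r, u) = 0 (s(r, u) = 0*(r + (3 + 3*(-3))) = 0*(r + (3 - 9)) = 0*(r - 6) = 0*(-6 + r) = 0)
-94 - 396*s(8, J(3)) = -94 - 396*0 = -94 + 0 = -94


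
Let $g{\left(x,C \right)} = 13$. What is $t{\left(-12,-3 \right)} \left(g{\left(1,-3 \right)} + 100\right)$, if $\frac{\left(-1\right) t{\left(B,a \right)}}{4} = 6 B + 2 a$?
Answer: $35256$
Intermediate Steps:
$t{\left(B,a \right)} = - 24 B - 8 a$ ($t{\left(B,a \right)} = - 4 \left(6 B + 2 a\right) = - 4 \left(2 a + 6 B\right) = - 24 B - 8 a$)
$t{\left(-12,-3 \right)} \left(g{\left(1,-3 \right)} + 100\right) = \left(\left(-24\right) \left(-12\right) - -24\right) \left(13 + 100\right) = \left(288 + 24\right) 113 = 312 \cdot 113 = 35256$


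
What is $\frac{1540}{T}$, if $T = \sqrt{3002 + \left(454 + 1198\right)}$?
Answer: $\frac{770 \sqrt{4654}}{2327} \approx 22.574$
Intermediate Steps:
$T = \sqrt{4654}$ ($T = \sqrt{3002 + 1652} = \sqrt{4654} \approx 68.22$)
$\frac{1540}{T} = \frac{1540}{\sqrt{4654}} = 1540 \frac{\sqrt{4654}}{4654} = \frac{770 \sqrt{4654}}{2327}$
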